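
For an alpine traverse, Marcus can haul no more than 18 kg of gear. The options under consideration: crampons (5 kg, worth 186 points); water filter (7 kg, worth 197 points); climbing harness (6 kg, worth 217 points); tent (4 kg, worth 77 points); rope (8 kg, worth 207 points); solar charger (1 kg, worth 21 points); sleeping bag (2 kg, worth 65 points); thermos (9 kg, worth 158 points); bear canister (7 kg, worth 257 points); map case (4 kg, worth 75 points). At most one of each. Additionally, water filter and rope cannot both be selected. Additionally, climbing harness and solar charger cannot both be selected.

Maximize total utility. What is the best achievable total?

660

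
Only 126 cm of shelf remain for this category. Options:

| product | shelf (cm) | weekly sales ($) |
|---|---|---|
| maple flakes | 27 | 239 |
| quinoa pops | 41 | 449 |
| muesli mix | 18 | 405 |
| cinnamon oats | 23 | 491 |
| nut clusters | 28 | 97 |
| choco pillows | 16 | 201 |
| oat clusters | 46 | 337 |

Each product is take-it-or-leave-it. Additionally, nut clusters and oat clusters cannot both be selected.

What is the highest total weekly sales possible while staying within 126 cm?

1785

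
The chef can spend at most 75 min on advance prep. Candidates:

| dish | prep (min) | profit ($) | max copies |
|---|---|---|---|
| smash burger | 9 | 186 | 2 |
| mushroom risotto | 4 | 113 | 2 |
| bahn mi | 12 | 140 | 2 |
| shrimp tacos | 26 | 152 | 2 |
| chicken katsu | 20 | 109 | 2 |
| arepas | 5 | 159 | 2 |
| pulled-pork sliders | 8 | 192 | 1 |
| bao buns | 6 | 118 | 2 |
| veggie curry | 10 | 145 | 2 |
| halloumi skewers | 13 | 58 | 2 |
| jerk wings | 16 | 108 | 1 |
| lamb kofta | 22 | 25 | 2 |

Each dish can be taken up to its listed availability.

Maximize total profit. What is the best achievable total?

1521

Filling by ratio: 2×smash burger + 2×mushroom risotto + 2×arepas + pulled-pork sliders + 2×bao buns + veggie curry for 1489, with 9 min left unused.
The 4 min tied up in mushroom risotto is better spent on veggie curry — total rises to 1521 (72 min).
Every other selection either busts 75 min or exceeds an availability limit or fails to beat 1521.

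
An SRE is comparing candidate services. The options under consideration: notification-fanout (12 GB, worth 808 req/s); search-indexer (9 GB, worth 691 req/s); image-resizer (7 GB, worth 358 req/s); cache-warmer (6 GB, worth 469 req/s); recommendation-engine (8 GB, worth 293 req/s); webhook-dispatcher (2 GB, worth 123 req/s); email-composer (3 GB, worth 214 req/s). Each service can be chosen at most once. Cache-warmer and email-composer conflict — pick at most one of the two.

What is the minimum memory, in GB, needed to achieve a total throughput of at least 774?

Need the lightest bundle worth ≥ 774.
search-indexer + webhook-dispatcher reaches 814 using 11 GB.
No combination under 11 GB hits 774.

11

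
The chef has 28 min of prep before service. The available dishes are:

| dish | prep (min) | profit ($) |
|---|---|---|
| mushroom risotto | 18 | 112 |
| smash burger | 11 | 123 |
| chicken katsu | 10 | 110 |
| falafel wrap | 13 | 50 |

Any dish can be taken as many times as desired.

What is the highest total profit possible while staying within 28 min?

246

Density check — smash burger 11.18, chicken katsu 11.00, mushroom risotto 6.22, falafel wrap 3.85 are the best per min.
Taking 2×smash burger: 22 min used, 246 in profit.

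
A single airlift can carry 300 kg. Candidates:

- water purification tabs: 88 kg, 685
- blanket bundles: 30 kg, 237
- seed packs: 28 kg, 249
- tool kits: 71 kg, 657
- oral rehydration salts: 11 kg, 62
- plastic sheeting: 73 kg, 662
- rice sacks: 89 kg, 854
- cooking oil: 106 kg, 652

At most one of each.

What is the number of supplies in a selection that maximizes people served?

5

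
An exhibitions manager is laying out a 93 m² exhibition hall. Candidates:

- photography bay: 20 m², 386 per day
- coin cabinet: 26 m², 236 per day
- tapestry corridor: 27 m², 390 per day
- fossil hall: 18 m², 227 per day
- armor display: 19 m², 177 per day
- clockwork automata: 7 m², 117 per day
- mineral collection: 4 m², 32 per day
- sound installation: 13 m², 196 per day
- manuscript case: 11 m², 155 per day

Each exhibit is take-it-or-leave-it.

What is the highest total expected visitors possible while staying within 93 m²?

1386

The ratio heuristic lands on photography bay + tapestry corridor + clockwork automata + mineral collection + sound installation + manuscript case (1276) but leaves 11 m² idle.
Replace clockwork automata with fossil hall: the trade gains 110 net, giving 1386 at 93 m².
Nothing else within 93 m² beats 1386.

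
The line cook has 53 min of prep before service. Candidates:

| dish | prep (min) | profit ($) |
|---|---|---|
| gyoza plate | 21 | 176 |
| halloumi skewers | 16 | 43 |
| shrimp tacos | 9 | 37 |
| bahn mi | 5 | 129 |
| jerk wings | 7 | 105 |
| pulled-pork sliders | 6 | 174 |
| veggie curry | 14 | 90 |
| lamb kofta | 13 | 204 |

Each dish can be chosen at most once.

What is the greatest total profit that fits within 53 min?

788

By profit per min: pulled-pork sliders 29.00, bahn mi 25.80, lamb kofta 15.69 lead.
The ratio ordering already packs tightly: gyoza plate + bahn mi + jerk wings + pulled-pork sliders + lamb kofta, 52 min, 788.
The closest alternative, bahn mi + jerk wings + pulled-pork sliders + veggie curry + lamb kofta, reaches only 702.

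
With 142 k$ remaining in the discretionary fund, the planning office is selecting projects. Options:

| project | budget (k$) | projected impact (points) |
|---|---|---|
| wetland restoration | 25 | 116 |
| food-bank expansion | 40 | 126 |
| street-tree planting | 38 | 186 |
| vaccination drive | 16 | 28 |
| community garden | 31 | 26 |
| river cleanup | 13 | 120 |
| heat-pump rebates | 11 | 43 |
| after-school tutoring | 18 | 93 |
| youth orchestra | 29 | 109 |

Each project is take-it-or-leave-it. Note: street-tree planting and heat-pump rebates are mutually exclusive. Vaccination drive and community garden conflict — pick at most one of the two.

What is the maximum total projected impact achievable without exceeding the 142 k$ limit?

Ranking by ratio (projected impact/k$): river cleanup 9.23, after-school tutoring 5.17, street-tree planting 4.89, wetland restoration 4.64.
Taking wetland restoration + street-tree planting + vaccination drive + river cleanup + after-school tutoring + youth orchestra: 139 k$ used, 652 in projected impact.
An exhaustive check of the 512 subsets confirms 652.

652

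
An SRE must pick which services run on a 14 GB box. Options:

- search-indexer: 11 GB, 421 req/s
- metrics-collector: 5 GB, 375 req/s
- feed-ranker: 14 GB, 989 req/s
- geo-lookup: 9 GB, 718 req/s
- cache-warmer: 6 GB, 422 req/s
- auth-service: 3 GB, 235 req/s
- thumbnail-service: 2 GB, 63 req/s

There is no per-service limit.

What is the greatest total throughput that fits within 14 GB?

1093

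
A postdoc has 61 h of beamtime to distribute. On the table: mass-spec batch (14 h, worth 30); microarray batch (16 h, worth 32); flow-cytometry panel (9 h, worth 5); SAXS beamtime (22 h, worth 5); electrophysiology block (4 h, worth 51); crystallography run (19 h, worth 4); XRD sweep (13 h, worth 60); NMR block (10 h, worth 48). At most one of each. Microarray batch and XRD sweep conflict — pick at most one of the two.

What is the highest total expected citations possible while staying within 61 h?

194

Ranking by ratio (expected citations/h): electrophysiology block 12.75, NMR block 4.80, XRD sweep 4.62.
Taking mass-spec batch + flow-cytometry panel + electrophysiology block + XRD sweep + NMR block: 50 h used, 194 in expected citations.
Nothing else feasible within 61 h beats 194.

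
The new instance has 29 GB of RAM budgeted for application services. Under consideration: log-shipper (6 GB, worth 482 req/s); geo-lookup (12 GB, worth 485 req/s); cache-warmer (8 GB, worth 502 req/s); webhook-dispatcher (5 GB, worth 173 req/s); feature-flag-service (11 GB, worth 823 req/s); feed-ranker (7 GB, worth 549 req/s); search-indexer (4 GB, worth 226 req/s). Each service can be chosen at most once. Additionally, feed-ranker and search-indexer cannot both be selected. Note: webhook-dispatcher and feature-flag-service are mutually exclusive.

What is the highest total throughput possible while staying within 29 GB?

Ranking by ratio (throughput/GB): log-shipper 80.33, feed-ranker 78.43, feature-flag-service 74.82, cache-warmer 62.75.
Best packing: log-shipper + cache-warmer + feature-flag-service + search-indexer — 29 GB, 2033 total.
An exhaustive check of the 128 subsets confirms 2033.

2033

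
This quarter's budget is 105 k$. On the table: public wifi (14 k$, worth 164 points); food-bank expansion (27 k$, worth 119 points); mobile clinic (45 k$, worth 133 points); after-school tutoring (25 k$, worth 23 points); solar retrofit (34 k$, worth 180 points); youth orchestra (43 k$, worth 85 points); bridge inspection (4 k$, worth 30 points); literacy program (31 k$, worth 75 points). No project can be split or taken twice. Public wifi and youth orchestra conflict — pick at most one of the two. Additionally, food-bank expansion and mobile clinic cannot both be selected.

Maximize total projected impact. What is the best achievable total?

By projected impact per k$: public wifi 11.71, bridge inspection 7.50, solar retrofit 5.29, food-bank expansion 4.41 lead.
Public wifi + food-bank expansion + after-school tutoring + solar retrofit + bridge inspection uses 104 of the 105 k$ and totals 516.
No other feasible combination exceeds 516.

516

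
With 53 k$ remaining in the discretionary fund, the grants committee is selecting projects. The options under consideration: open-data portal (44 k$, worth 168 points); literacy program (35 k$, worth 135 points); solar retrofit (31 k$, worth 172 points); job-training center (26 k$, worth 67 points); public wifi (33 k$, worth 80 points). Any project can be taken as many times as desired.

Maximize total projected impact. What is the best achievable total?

172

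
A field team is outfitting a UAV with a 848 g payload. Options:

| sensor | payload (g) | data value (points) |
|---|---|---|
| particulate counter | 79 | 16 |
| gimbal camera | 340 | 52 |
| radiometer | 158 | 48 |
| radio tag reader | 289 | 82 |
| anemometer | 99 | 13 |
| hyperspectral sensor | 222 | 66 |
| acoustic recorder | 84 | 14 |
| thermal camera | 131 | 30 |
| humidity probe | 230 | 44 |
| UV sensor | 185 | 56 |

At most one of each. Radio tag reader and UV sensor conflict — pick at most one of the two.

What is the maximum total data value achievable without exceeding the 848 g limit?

226

Greedy by ratio would take particulate counter + radiometer + hyperspectral sensor + thermal camera + UV sensor: 775 g used, total 216.
Replace thermal camera and UV sensor with radio tag reader + acoustic recorder: the trade gains 10 net, giving 226 at 832 g.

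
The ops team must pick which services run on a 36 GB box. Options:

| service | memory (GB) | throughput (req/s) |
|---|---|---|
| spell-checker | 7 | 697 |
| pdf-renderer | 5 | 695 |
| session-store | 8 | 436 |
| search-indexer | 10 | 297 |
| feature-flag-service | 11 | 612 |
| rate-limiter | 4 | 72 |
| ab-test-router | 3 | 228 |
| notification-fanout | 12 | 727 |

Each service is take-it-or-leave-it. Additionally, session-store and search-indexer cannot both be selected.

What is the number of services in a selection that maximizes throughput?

5

The maximum throughput within 36 GB is 2783.
spell-checker + pdf-renderer + session-store + ab-test-router + notification-fanout hits 2783 at 35 GB.
Any selection reaching 2783 contains exactly 5 services.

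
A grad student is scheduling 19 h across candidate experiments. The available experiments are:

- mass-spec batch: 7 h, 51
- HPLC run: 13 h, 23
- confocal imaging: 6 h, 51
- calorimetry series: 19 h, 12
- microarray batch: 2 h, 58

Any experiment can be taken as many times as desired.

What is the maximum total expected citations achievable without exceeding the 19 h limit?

522

9×microarray batch uses 18 of the 19 h and totals 522.
That's the maximum — no swap from here does better than 522.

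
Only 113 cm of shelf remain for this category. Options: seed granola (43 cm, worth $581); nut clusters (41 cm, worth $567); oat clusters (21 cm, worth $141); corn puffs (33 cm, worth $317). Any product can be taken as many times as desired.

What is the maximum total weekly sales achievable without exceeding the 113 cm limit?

Density check — nut clusters 13.83, seed granola 13.51, corn puffs 9.61 are the best per cm.
A density-first pass picks 2×nut clusters + oat clusters — 1275 at 103 cm.
Replace 2×nut clusters with 2×seed granola: the trade gains 28 net, giving 1303 at 107 cm.
No other feasible combination exceeds 1303.

1303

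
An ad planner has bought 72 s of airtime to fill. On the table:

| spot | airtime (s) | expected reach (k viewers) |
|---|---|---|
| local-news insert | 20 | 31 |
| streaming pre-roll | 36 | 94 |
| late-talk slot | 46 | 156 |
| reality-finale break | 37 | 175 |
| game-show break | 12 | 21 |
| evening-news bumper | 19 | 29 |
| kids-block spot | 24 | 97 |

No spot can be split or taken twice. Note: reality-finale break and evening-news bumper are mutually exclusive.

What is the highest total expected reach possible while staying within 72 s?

Best packing: reality-finale break + kids-block spot — 61 s, 272 total.
Runner-up late-talk slot + kids-block spot tops out at 253.

272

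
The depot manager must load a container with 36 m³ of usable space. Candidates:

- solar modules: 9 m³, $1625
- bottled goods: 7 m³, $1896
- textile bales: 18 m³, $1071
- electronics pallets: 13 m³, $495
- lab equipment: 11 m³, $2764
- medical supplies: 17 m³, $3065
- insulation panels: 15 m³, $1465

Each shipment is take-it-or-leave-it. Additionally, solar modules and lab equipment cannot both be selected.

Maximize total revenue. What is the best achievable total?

7725

Density check — bottled goods 270.86, lab equipment 251.27, solar modules 180.56 are the best per m³.
Taking bottled goods + lab equipment + medical supplies: 35 m³ used, 7725 in revenue.
Every other selection either busts 36 m³ or breaks a pairing rule or fails to beat 7725.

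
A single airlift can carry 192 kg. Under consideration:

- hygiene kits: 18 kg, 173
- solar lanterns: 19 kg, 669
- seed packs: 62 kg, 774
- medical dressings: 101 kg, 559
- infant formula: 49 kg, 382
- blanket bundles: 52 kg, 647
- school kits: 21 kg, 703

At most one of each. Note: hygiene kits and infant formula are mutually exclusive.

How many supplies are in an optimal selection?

5

Optimal total is 2966.
hygiene kits + solar lanterns + seed packs + blanket bundles + school kits hits 2966 at 172 kg.
Any selection reaching 2966 contains exactly 5 supplies.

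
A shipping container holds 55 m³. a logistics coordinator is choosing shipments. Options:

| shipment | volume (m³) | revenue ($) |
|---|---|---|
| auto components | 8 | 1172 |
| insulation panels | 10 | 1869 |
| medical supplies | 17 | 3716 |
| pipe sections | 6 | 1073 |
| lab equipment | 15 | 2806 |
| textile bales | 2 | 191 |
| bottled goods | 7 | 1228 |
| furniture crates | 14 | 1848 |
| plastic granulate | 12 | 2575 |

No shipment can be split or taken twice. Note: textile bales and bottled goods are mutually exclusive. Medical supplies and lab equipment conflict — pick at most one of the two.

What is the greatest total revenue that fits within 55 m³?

Taking auto components + insulation panels + medical supplies + pipe sections + textile bales + plastic granulate: 55 m³ used, 10596 in revenue.
Runner-up auto components + insulation panels + medical supplies + bottled goods + plastic granulate tops out at 10560.

10596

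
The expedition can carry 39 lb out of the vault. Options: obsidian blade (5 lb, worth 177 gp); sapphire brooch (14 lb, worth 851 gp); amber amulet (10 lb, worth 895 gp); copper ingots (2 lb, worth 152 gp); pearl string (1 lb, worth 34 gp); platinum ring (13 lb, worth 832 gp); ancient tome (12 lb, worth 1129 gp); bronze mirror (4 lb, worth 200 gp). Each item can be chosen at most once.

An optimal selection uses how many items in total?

5

Optimal total is 3061.
For example sapphire brooch + amber amulet + copper ingots + pearl string + ancient tome achieves it, using 39 lb.
All optima have 5 items.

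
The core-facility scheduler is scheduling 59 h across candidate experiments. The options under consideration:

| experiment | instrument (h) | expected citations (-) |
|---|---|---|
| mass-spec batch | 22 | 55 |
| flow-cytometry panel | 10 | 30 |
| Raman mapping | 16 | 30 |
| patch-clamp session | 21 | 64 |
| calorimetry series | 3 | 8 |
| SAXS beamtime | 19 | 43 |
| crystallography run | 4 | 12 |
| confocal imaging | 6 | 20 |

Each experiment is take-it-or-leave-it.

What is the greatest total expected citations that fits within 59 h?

169

Greedy by ratio would take flow-cytometry panel + patch-clamp session + calorimetry series + crystallography run + confocal imaging: 44 h used, total 134.
Replace calorimetry series and crystallography run with mass-spec batch: the trade gains 35 net, giving 169 at 59 h.
That's the maximum — no swap from here does better than 169.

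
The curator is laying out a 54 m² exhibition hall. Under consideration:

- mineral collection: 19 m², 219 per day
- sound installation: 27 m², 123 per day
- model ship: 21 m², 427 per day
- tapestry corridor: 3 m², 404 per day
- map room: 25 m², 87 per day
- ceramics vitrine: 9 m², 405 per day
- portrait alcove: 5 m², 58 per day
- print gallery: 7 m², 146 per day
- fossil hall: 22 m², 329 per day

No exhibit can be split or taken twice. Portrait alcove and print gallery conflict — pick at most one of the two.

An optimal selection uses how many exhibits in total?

The maximum expected visitors within 54 m² is 1455.
mineral collection + model ship + tapestry corridor + ceramics vitrine hits 1455 at 52 m².
Every optimal selection uses 4 exhibits.

4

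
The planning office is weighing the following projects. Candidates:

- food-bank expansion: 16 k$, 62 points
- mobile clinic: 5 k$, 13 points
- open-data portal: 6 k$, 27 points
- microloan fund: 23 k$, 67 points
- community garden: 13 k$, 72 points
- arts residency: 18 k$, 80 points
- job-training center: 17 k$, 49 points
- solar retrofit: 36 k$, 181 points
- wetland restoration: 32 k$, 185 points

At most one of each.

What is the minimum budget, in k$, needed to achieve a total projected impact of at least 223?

43

Look for the lowest-budget combination reaching 223.
mobile clinic + open-data portal + wetland restoration: 225 projected impact at 43 k$.
No combination under 43 k$ hits 223.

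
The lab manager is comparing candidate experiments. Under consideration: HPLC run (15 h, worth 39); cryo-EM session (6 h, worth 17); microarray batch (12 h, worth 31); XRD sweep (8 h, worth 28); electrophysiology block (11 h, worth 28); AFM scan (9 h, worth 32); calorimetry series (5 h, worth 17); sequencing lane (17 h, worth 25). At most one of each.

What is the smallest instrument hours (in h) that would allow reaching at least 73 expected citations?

22

Need the lightest bundle worth ≥ 73.
Taking XRD sweep + AFM scan + calorimetry series gives 77 (≥ 73) for 22 h.
Below 22 h the best achievable stays under 73.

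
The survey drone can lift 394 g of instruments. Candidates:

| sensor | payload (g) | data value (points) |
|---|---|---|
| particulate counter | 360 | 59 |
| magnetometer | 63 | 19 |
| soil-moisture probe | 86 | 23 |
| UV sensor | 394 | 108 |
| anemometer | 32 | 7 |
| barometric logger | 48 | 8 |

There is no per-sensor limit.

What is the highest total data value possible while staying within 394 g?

The ratio ordering already packs tightly: 6×magnetometer, 378 g, 114.
No other feasible combination exceeds 114.

114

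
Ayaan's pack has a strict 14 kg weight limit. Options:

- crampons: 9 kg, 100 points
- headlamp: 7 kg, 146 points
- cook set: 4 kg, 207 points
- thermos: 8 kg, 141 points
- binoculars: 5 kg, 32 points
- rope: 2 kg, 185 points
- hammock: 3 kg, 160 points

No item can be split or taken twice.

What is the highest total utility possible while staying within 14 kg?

The ratio ordering already packs tightly: cook set + binoculars + rope + hammock, 14 kg, 584.
An exhaustive check of the 128 subsets confirms 584.

584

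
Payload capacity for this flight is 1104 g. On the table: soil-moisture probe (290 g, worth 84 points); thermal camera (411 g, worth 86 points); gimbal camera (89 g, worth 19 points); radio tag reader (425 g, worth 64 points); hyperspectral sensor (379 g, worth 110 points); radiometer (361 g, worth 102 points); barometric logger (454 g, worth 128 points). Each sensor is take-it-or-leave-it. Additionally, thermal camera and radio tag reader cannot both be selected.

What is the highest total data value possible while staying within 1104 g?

296

Density check — hyperspectral sensor 0.29, soil-moisture probe 0.29, radiometer 0.28, barometric logger 0.28 are the best per g.
Best packing: soil-moisture probe + hyperspectral sensor + radiometer — 1030 g, 296 total.
Runner-up soil-moisture probe + thermal camera + hyperspectral sensor tops out at 280.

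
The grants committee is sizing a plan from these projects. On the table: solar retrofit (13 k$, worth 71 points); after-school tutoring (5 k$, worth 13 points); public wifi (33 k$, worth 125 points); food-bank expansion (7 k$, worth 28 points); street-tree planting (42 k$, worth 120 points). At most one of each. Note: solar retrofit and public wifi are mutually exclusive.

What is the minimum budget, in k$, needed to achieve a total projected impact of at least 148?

40

Look for the lowest-budget combination reaching 148.
Taking public wifi + food-bank expansion gives 153 (≥ 148) for 40 k$.
No combination under 40 k$ hits 148.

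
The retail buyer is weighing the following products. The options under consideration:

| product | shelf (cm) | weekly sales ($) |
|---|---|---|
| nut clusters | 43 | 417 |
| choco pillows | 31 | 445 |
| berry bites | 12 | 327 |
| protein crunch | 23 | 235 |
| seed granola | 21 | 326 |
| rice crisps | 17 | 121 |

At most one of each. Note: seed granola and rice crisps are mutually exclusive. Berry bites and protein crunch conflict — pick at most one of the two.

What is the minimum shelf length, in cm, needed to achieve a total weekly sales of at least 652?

33

Look for the lowest-shelf combination reaching 652.
berry bites + seed granola reaches 653 using 33 cm.
No combination under 33 cm hits 652.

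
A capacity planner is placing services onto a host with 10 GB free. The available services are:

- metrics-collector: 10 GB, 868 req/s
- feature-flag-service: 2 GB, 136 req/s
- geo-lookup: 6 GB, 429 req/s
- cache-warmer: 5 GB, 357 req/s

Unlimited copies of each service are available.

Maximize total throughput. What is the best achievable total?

868

Taking metrics-collector: 10 GB used, 868 in throughput.
Nothing else within 10 GB beats 868.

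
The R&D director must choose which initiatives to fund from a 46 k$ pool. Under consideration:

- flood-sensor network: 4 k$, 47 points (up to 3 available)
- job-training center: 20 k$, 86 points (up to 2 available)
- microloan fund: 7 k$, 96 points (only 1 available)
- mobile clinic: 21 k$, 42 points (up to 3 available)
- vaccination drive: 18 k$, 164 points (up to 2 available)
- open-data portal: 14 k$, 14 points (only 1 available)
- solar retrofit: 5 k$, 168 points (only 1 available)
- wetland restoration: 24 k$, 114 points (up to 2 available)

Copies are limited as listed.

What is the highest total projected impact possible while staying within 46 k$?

Density check — solar retrofit 33.60, microloan fund 13.71, flood-sensor network 11.75 are the best per k$.
3×flood-sensor network + microloan fund + vaccination drive + solar retrofit uses 42 of the 46 k$ and totals 569.
Nothing else within 46 k$ beats 569.

569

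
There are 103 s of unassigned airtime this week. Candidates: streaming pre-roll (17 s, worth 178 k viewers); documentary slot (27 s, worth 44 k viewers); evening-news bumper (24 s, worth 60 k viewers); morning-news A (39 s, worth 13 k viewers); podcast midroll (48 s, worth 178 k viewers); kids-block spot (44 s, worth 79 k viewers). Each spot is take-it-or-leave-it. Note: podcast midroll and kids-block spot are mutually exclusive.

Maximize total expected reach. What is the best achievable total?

416

By expected reach per s: streaming pre-roll 10.47, podcast midroll 3.71, evening-news bumper 2.50 lead.
Best packing: streaming pre-roll + evening-news bumper + podcast midroll — 89 s, 416 total.
The spare 14 s is too small for any remaining spot, and no feasible exchange beats 416.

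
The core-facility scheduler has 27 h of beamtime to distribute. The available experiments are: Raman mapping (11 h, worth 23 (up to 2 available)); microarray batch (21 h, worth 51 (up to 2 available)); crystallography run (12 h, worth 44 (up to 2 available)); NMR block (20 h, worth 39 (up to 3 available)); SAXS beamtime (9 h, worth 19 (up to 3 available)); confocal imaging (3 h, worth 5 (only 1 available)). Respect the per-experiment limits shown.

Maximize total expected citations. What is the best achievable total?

93

Taking 2×crystallography run + confocal imaging: 27 h used, 93 in expected citations.
That's the maximum — no swap from here does better than 93.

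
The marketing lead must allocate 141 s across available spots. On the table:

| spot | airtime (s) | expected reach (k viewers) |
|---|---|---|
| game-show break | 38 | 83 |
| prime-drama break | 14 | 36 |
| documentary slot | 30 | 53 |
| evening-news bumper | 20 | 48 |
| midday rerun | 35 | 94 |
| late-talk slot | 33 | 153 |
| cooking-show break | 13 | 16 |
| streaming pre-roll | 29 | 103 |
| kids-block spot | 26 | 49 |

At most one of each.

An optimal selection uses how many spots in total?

5

Best achievable expected reach is 439.
prime-drama break + documentary slot + midday rerun + late-talk slot + streaming pre-roll hits 439 at 141 s.
All optima have 5 spots.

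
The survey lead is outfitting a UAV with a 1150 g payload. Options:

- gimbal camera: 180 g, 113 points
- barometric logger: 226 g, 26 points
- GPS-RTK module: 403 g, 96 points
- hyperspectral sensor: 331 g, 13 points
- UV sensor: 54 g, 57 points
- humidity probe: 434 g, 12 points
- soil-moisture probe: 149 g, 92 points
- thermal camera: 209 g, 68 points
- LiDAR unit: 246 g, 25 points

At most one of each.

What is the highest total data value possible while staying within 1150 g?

426

Density check — UV sensor 1.06, gimbal camera 0.63, soil-moisture probe 0.62, thermal camera 0.33 are the best per g.
Taking gimbal camera + GPS-RTK module + UV sensor + soil-moisture probe + thermal camera: 995 g used, 426 in data value.
An exhaustive check of the 512 subsets confirms 426.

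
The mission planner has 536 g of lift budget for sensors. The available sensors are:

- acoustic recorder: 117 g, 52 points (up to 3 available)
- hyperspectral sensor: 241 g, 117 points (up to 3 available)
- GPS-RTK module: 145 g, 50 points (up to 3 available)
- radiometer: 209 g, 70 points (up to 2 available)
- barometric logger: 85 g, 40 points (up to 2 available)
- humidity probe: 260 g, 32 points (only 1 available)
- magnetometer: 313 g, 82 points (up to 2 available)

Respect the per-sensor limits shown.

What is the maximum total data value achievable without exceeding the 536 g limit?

249

Greedy by ratio would take 2×hyperspectral sensor: 482 g used, total 234.
Replace hyperspectral sensor with acoustic recorder + 2×barometric logger: the trade gains 15 net, giving 249 at 528 g.
Nothing else within 536 g beats 249.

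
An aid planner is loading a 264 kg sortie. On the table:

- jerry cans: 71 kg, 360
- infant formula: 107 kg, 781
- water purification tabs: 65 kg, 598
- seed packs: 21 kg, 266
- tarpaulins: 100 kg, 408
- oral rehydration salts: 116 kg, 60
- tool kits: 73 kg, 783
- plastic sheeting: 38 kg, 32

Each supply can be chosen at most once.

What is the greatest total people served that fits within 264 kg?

2162

Filling by ratio: jerry cans + water purification tabs + seed packs + tool kits for 2007, with 34 kg left unused.
The 92 kg tied up in jerry cans and seed packs is better spent on infant formula — total rises to 2162 (245 kg).
Next best is water purification tabs + seed packs + tarpaulins + tool kits at 2055 (259 kg) — short by 107.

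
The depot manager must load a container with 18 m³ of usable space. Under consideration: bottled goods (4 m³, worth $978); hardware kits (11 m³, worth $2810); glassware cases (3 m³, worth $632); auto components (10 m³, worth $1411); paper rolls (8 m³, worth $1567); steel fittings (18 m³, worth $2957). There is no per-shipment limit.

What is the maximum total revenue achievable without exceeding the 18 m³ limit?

Taking bottled goods + hardware kits + glassware cases: 18 m³ used, 4420 in revenue.
Nothing else within 18 m³ beats 4420.

4420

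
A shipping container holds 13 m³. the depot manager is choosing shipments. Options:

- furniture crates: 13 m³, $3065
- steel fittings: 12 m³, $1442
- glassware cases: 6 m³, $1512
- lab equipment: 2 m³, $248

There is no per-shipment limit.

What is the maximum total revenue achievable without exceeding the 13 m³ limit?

Greedy by ratio would take 2×glassware cases: 12 m³ used, total 3024.
Dropping 2×glassware cases frees 12 m³; slotting in furniture crates (13 m³) lifts the total to 3065 at 13 m³.
Nothing else within 13 m³ beats 3065.

3065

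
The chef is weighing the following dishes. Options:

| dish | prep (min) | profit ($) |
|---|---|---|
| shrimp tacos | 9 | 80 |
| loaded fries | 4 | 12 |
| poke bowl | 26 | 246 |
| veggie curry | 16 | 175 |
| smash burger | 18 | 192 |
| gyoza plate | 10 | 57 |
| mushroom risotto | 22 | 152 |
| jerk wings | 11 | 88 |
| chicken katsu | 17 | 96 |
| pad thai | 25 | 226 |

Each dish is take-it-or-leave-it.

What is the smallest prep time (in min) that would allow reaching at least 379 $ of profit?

Need the lightest bundle worth ≥ 379.
loaded fries + veggie curry + smash burger: 379 profit at 38 min.
Any bundle with less than 38 min falls short of 379.

38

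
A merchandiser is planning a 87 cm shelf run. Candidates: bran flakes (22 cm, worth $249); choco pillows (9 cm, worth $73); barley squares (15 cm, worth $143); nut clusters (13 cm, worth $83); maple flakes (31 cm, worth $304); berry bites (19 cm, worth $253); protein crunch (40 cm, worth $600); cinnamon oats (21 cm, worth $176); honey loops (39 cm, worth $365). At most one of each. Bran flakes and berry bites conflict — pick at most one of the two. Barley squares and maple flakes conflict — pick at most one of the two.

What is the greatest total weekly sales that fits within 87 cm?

Barley squares + nut clusters + berry bites + protein crunch uses 87 of the 87 cm and totals 1079.
The closest alternative, choco pillows + barley squares + berry bites + protein crunch, reaches only 1069.

1079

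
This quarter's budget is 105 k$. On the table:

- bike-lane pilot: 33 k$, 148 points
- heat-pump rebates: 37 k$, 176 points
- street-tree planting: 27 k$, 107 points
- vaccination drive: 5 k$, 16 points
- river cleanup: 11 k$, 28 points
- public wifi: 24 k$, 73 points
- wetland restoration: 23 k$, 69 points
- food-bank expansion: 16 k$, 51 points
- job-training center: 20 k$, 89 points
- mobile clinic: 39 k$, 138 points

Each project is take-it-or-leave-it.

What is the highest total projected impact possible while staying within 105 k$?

447

Density check — heat-pump rebates 4.76, bike-lane pilot 4.48, job-training center 4.45, street-tree planting 3.96 are the best per k$.
The ratio heuristic lands on bike-lane pilot + heat-pump rebates + vaccination drive + job-training center (429) but leaves 10 k$ idle.
The 20 k$ tied up in job-training center is better spent on street-tree planting — total rises to 447 (102 k$).
Next best is bike-lane pilot + heat-pump rebates + river cleanup + job-training center at 441 (101 k$) — short by 6.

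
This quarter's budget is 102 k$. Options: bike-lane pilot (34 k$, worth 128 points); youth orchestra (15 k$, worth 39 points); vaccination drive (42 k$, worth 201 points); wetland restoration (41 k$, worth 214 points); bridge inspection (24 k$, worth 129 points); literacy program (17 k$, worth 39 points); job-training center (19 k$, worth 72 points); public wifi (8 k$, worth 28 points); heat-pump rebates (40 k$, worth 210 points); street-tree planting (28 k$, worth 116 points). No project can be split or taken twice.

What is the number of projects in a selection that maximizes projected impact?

The maximum projected impact within 102 k$ is 496.
For example wetland restoration + job-training center + heat-pump rebates achieves it, using 100 k$.
Every optimal selection uses 3 projects.

3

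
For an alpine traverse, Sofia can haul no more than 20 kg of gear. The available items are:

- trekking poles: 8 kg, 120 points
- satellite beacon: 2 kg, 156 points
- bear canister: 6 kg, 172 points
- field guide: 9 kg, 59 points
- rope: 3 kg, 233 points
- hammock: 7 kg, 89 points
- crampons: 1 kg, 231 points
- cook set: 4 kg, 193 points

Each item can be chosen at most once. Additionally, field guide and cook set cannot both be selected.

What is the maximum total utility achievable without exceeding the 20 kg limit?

985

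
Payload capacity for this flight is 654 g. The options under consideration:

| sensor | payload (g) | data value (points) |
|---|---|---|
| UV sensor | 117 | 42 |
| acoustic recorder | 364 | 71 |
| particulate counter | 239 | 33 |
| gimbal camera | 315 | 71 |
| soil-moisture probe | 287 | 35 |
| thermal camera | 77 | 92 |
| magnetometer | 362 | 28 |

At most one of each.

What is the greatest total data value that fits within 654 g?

205

Taking UV sensor + acoustic recorder + thermal camera: 558 g used, 205 in data value.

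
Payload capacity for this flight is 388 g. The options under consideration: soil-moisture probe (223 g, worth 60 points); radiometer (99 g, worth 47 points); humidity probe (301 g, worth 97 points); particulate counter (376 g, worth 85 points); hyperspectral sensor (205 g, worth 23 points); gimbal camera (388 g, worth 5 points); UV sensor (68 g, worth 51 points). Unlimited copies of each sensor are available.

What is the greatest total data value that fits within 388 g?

255

By data value per g: UV sensor 0.75, radiometer 0.47, humidity probe 0.32 lead.
Best packing: 5×UV sensor — 340 g, 255 total.
The spare 48 g is too small for any remaining sensor, and no exchange beats 255.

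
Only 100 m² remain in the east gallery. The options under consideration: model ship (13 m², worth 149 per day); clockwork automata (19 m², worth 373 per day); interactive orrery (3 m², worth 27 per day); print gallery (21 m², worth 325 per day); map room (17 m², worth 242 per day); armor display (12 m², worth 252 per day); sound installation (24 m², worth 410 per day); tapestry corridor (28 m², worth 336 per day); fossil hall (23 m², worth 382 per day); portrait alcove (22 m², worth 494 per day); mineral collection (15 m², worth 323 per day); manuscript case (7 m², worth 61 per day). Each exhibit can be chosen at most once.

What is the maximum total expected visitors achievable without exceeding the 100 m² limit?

1913

Filling by ratio: clockwork automata + interactive orrery + armor display + sound installation + portrait alcove + mineral collection for 1879, with 5 m² left unused.
Replace interactive orrery with manuscript case: the trade gains 34 net, giving 1913 at 99 m².
Nothing else within 100 m² beats 1913.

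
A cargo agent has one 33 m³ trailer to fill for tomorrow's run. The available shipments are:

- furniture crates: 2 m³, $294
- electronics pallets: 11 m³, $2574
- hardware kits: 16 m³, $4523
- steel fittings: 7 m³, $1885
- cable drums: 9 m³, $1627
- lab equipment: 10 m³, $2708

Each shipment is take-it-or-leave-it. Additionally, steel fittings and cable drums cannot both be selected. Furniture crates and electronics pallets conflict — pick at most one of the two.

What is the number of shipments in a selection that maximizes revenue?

3

Optimal total is 9116.
hardware kits + steel fittings + lab equipment hits 9116 at 33 m³.
Any selection reaching 9116 contains exactly 3 shipments.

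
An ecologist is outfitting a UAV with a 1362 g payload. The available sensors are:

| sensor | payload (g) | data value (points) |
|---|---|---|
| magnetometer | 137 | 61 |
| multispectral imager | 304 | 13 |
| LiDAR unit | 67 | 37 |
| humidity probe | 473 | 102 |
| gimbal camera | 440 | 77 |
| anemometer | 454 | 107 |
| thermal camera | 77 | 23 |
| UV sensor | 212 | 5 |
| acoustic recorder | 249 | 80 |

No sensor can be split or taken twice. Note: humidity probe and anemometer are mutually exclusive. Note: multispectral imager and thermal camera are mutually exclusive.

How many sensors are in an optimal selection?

Optimal total is 362.
For example magnetometer + LiDAR unit + gimbal camera + anemometer + acoustic recorder achieves it, using 1347 g.
Any selection reaching 362 contains exactly 5 sensors.

5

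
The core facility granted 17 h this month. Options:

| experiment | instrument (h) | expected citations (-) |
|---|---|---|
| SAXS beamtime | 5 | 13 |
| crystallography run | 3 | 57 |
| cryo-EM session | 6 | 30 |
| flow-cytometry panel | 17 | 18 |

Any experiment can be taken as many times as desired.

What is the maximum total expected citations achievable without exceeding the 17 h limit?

285

The ratio ordering already packs tightly: 5×crystallography run, 15 h, 285.
No other feasible combination exceeds 285.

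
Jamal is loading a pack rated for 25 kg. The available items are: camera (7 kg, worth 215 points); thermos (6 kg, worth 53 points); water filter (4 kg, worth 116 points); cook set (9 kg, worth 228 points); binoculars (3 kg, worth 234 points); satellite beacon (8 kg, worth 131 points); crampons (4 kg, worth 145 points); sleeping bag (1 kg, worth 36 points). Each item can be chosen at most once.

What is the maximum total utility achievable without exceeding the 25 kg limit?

A density-first pass picks camera + thermos + water filter + binoculars + crampons + sleeping bag — 799 at 25 kg.
Dropping thermos and water filter frees 10 kg; slotting in cook set (9 kg) lifts the total to 858 at 24 kg.
No other feasible combination exceeds 858.

858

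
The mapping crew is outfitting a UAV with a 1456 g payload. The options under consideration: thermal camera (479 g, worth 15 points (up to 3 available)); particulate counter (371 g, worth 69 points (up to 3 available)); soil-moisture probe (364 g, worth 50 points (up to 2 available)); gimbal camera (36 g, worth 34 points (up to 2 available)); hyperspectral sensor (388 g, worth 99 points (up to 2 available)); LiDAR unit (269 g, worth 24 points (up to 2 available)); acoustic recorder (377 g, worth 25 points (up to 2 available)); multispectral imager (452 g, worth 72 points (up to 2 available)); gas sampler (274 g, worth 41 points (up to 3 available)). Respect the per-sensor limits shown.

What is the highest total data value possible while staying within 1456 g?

348

A density-first pass picks particulate counter + 2×gimbal camera + 2×hyperspectral sensor — 335 at 1219 g.
Replace particulate counter with 2×gas sampler: the trade gains 13 net, giving 348 at 1396 g.
The spare 60 g is too small for any remaining sensor, and no exchange beats 348.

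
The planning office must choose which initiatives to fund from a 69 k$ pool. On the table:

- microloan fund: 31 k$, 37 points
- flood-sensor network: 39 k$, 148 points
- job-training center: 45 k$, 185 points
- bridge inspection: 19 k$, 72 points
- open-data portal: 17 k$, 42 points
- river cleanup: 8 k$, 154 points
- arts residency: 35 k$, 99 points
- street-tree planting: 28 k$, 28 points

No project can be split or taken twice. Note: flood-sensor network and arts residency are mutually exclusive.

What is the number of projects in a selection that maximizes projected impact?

3

Optimal total is 374.
One optimal bundle: flood-sensor network + bridge inspection + river cleanup (66 k$).
Any selection reaching 374 contains exactly 3 projects.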